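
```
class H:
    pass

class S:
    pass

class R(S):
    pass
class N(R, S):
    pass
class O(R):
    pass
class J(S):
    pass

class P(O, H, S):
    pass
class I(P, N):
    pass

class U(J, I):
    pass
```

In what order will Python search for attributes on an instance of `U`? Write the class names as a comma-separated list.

L[U] = U + merge(L[J], L[I], [J I])
  take J:  [J S object] + [I P O N R H S object] + [J I]
  take I:  [S object] + [I P O N R H S object] + [I]
  take P:  [S object] + [P O N R H S object]
  take O:  [S object] + [O N R H S object]
  take N:  [S object] + [N R H S object]
  take R:  [S object] + [R H S object]
  take H:  [S object] + [H S object]
  take S:  [S object] + [S object]
  take object:  [object] + [object]

U, J, I, P, O, N, R, H, S, object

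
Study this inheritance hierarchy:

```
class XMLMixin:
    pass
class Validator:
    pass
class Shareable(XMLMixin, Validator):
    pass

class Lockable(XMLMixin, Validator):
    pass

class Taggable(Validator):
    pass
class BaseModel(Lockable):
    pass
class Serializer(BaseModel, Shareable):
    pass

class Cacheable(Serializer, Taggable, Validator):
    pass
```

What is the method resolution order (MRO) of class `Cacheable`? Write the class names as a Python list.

[Cacheable, Serializer, BaseModel, Lockable, Shareable, XMLMixin, Taggable, Validator, object]

L[Cacheable] = Cacheable + merge(L[Serializer], L[Taggable], L[Validator], [Serializer Taggable Validator])
  take Serializer:  [Serializer BaseModel Lockable Shareable XMLMixin Validator object] + [Taggable Validator object] + [Validator object] + [Serializer Taggable Validator]
  take BaseModel:  [BaseModel Lockable Shareable XMLMixin Validator object] + [Taggable Validator object] + [Validator object] + [Taggable Validator]
  take Lockable:  [Lockable Shareable XMLMixin Validator object] + [Taggable Validator object] + [Validator object] + [Taggable Validator]
  take Shareable:  [Shareable XMLMixin Validator object] + [Taggable Validator object] + [Validator object] + [Taggable Validator]
  take XMLMixin:  [XMLMixin Validator object] + [Taggable Validator object] + [Validator object] + [Taggable Validator]
  take Taggable:  [Validator object] + [Taggable Validator object] + [Validator object] + [Taggable Validator]
  take Validator:  [Validator object] + [Validator object] + [Validator object] + [Validator]
  take object:  [object] + [object] + [object]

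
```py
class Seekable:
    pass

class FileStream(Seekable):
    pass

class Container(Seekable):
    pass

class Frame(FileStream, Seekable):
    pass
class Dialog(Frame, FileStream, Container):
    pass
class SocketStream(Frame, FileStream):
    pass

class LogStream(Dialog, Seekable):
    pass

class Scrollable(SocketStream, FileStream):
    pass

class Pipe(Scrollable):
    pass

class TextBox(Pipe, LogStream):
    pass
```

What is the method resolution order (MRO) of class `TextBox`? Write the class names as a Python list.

[TextBox, Pipe, Scrollable, SocketStream, LogStream, Dialog, Frame, FileStream, Container, Seekable, object]

L[TextBox] = TextBox + merge(L[Pipe], L[LogStream], [Pipe LogStream])
  take Pipe:  [Pipe Scrollable SocketStream Frame FileStream Seekable object] + [LogStream Dialog Frame FileStream Container Seekable object] + [Pipe LogStream]
  take Scrollable:  [Scrollable SocketStream Frame FileStream Seekable object] + [LogStream Dialog Frame FileStream Container Seekable object] + [LogStream]
  take SocketStream:  [SocketStream Frame FileStream Seekable object] + [LogStream Dialog Frame FileStream Container Seekable object] + [LogStream]
  take LogStream:  [Frame FileStream Seekable object] + [LogStream Dialog Frame FileStream Container Seekable object] + [LogStream]
  take Dialog:  [Frame FileStream Seekable object] + [Dialog Frame FileStream Container Seekable object]
  take Frame:  [Frame FileStream Seekable object] + [Frame FileStream Container Seekable object]
  take FileStream:  [FileStream Seekable object] + [FileStream Container Seekable object]
  take Container:  [Seekable object] + [Container Seekable object]
  take Seekable:  [Seekable object] + [Seekable object]
  take object:  [object] + [object]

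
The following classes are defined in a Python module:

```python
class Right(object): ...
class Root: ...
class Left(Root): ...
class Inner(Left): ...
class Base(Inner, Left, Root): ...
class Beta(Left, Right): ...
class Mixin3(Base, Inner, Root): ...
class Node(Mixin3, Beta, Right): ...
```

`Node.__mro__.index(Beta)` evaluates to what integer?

L[Node] = Node + merge(L[Mixin3], L[Beta], L[Right], [Mixin3 Beta Right])
  take Mixin3:  [Mixin3 Base Inner Left Root object] + [Beta Left Root Right object] + [Right object] + [Mixin3 Beta Right]
  take Base:  [Base Inner Left Root object] + [Beta Left Root Right object] + [Right object] + [Beta Right]
  take Inner:  [Inner Left Root object] + [Beta Left Root Right object] + [Right object] + [Beta Right]
  take Beta:  [Left Root object] + [Beta Left Root Right object] + [Right object] + [Beta Right]
  take Left:  [Left Root object] + [Left Root Right object] + [Right object] + [Right]
  take Root:  [Root object] + [Root Right object] + [Right object] + [Right]
  take Right:  [object] + [Right object] + [Right object] + [Right]
  take object:  [object] + [object] + [object]
MRO: Node Mixin3 Base Inner Beta Left Root Right object
Beta sits at index 4.

4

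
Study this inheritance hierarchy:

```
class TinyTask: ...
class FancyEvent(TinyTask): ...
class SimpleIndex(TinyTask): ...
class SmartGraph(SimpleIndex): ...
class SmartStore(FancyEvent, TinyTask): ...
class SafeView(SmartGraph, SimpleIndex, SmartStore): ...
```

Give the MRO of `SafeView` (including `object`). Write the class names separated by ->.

SafeView -> SmartGraph -> SimpleIndex -> SmartStore -> FancyEvent -> TinyTask -> object

L[SafeView] = SafeView + merge(L[SmartGraph], L[SimpleIndex], L[SmartStore], [SmartGraph SimpleIndex SmartStore])
  take SmartGraph:  [SmartGraph SimpleIndex TinyTask object] + [SimpleIndex TinyTask object] + [SmartStore FancyEvent TinyTask object] + [SmartGraph SimpleIndex SmartStore]
  take SimpleIndex:  [SimpleIndex TinyTask object] + [SimpleIndex TinyTask object] + [SmartStore FancyEvent TinyTask object] + [SimpleIndex SmartStore]
  take SmartStore:  [TinyTask object] + [TinyTask object] + [SmartStore FancyEvent TinyTask object] + [SmartStore]
  take FancyEvent:  [TinyTask object] + [TinyTask object] + [FancyEvent TinyTask object]
  take TinyTask:  [TinyTask object] + [TinyTask object] + [TinyTask object]
  take object:  [object] + [object] + [object]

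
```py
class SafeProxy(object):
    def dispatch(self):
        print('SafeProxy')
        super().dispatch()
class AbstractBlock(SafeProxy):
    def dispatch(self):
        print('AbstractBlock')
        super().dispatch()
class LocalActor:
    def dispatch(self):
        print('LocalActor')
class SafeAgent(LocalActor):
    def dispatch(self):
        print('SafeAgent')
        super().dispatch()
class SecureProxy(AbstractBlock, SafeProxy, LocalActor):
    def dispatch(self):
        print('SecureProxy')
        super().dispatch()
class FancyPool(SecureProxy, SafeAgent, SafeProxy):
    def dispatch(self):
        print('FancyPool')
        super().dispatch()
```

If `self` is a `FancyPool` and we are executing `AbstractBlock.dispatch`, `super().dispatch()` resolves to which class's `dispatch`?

L[FancyPool] = FancyPool + merge(L[SecureProxy], L[SafeAgent], L[SafeProxy], [SecureProxy SafeAgent SafeProxy])
  take SecureProxy:  [SecureProxy AbstractBlock SafeProxy LocalActor object] + [SafeAgent LocalActor object] + [SafeProxy object] + [SecureProxy SafeAgent SafeProxy]
  take AbstractBlock:  [AbstractBlock SafeProxy LocalActor object] + [SafeAgent LocalActor object] + [SafeProxy object] + [SafeAgent SafeProxy]
  take SafeAgent:  [SafeProxy LocalActor object] + [SafeAgent LocalActor object] + [SafeProxy object] + [SafeAgent SafeProxy]
  take SafeProxy:  [SafeProxy LocalActor object] + [LocalActor object] + [SafeProxy object] + [SafeProxy]
  take LocalActor:  [LocalActor object] + [LocalActor object] + [object]
  take object:  [object] + [object] + [object]
MRO: FancyPool SecureProxy AbstractBlock SafeAgent SafeProxy LocalActor object
super() in AbstractBlock.dispatch on a FancyPool instance goes to the class after AbstractBlock in FancyPool's MRO: SafeAgent.

SafeAgent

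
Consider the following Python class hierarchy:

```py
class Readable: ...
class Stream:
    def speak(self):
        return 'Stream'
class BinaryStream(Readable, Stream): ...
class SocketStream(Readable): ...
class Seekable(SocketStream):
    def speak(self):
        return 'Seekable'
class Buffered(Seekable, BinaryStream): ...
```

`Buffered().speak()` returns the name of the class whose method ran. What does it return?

Seekable

L[Buffered] = Buffered + merge(L[Seekable], L[BinaryStream], [Seekable BinaryStream])
  take Seekable:  [Seekable SocketStream Readable object] + [BinaryStream Readable Stream object] + [Seekable BinaryStream]
  take SocketStream:  [SocketStream Readable object] + [BinaryStream Readable Stream object] + [BinaryStream]
  take BinaryStream:  [Readable object] + [BinaryStream Readable Stream object] + [BinaryStream]
  take Readable:  [Readable object] + [Readable Stream object]
  take Stream:  [object] + [Stream object]
  take object:  [object] + [object]
MRO: Buffered Seekable SocketStream BinaryStream Readable Stream object
speak is defined in: Seekable, Stream. First along the MRO is Seekable.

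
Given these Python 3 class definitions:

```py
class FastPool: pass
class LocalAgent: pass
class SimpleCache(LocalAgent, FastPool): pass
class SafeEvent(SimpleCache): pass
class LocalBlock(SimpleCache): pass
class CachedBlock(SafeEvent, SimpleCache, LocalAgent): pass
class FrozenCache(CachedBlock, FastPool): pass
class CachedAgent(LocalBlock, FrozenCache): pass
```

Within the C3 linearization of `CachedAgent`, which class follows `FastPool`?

object

L[CachedAgent] = CachedAgent + merge(L[LocalBlock], L[FrozenCache], [LocalBlock FrozenCache])
  take LocalBlock:  [LocalBlock SimpleCache LocalAgent FastPool object] + [FrozenCache CachedBlock SafeEvent SimpleCache LocalAgent FastPool object] + [LocalBlock FrozenCache]
  take FrozenCache:  [SimpleCache LocalAgent FastPool object] + [FrozenCache CachedBlock SafeEvent SimpleCache LocalAgent FastPool object] + [FrozenCache]
  take CachedBlock:  [SimpleCache LocalAgent FastPool object] + [CachedBlock SafeEvent SimpleCache LocalAgent FastPool object]
  take SafeEvent:  [SimpleCache LocalAgent FastPool object] + [SafeEvent SimpleCache LocalAgent FastPool object]
  take SimpleCache:  [SimpleCache LocalAgent FastPool object] + [SimpleCache LocalAgent FastPool object]
  take LocalAgent:  [LocalAgent FastPool object] + [LocalAgent FastPool object]
  take FastPool:  [FastPool object] + [FastPool object]
  take object:  [object] + [object]
MRO: CachedAgent LocalBlock FrozenCache CachedBlock SafeEvent SimpleCache LocalAgent FastPool object
FastPool is at position 7; next is object.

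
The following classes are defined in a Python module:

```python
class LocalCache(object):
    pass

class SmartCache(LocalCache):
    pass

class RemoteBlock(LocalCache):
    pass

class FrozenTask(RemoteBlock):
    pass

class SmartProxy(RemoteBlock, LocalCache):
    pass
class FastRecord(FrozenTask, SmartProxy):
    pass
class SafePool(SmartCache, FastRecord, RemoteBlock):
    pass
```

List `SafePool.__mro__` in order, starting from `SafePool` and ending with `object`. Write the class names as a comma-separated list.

SafePool, SmartCache, FastRecord, FrozenTask, SmartProxy, RemoteBlock, LocalCache, object

L[SafePool] = SafePool + merge(L[SmartCache], L[FastRecord], L[RemoteBlock], [SmartCache FastRecord RemoteBlock])
  take SmartCache:  [SmartCache LocalCache object] + [FastRecord FrozenTask SmartProxy RemoteBlock LocalCache object] + [RemoteBlock LocalCache object] + [SmartCache FastRecord RemoteBlock]
  take FastRecord:  [LocalCache object] + [FastRecord FrozenTask SmartProxy RemoteBlock LocalCache object] + [RemoteBlock LocalCache object] + [FastRecord RemoteBlock]
  take FrozenTask:  [LocalCache object] + [FrozenTask SmartProxy RemoteBlock LocalCache object] + [RemoteBlock LocalCache object] + [RemoteBlock]
  take SmartProxy:  [LocalCache object] + [SmartProxy RemoteBlock LocalCache object] + [RemoteBlock LocalCache object] + [RemoteBlock]
  take RemoteBlock:  [LocalCache object] + [RemoteBlock LocalCache object] + [RemoteBlock LocalCache object] + [RemoteBlock]
  take LocalCache:  [LocalCache object] + [LocalCache object] + [LocalCache object]
  take object:  [object] + [object] + [object]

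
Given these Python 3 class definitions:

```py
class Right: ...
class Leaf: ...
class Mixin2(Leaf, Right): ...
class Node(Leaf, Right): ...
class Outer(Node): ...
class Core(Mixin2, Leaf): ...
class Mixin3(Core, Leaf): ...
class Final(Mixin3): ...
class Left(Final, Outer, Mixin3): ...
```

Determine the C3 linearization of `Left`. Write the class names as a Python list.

L[Left] = Left + merge(L[Final], L[Outer], L[Mixin3], [Final Outer Mixin3])
  take Final:  [Final Mixin3 Core Mixin2 Leaf Right object] + [Outer Node Leaf Right object] + [Mixin3 Core Mixin2 Leaf Right object] + [Final Outer Mixin3]
  take Outer:  [Mixin3 Core Mixin2 Leaf Right object] + [Outer Node Leaf Right object] + [Mixin3 Core Mixin2 Leaf Right object] + [Outer Mixin3]
  take Mixin3:  [Mixin3 Core Mixin2 Leaf Right object] + [Node Leaf Right object] + [Mixin3 Core Mixin2 Leaf Right object] + [Mixin3]
  take Core:  [Core Mixin2 Leaf Right object] + [Node Leaf Right object] + [Core Mixin2 Leaf Right object]
  take Mixin2:  [Mixin2 Leaf Right object] + [Node Leaf Right object] + [Mixin2 Leaf Right object]
  take Node:  [Leaf Right object] + [Node Leaf Right object] + [Leaf Right object]
  take Leaf:  [Leaf Right object] + [Leaf Right object] + [Leaf Right object]
  take Right:  [Right object] + [Right object] + [Right object]
  take object:  [object] + [object] + [object]

[Left, Final, Outer, Mixin3, Core, Mixin2, Node, Leaf, Right, object]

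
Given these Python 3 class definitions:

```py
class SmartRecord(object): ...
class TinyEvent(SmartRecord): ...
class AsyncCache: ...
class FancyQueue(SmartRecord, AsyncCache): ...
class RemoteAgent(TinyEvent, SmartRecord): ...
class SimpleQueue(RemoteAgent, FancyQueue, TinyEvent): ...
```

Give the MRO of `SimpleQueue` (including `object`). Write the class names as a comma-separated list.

SimpleQueue, RemoteAgent, FancyQueue, TinyEvent, SmartRecord, AsyncCache, object

L[SimpleQueue] = SimpleQueue + merge(L[RemoteAgent], L[FancyQueue], L[TinyEvent], [RemoteAgent FancyQueue TinyEvent])
  take RemoteAgent:  [RemoteAgent TinyEvent SmartRecord object] + [FancyQueue SmartRecord AsyncCache object] + [TinyEvent SmartRecord object] + [RemoteAgent FancyQueue TinyEvent]
  take FancyQueue:  [TinyEvent SmartRecord object] + [FancyQueue SmartRecord AsyncCache object] + [TinyEvent SmartRecord object] + [FancyQueue TinyEvent]
  take TinyEvent:  [TinyEvent SmartRecord object] + [SmartRecord AsyncCache object] + [TinyEvent SmartRecord object] + [TinyEvent]
  take SmartRecord:  [SmartRecord object] + [SmartRecord AsyncCache object] + [SmartRecord object]
  take AsyncCache:  [object] + [AsyncCache object] + [object]
  take object:  [object] + [object] + [object]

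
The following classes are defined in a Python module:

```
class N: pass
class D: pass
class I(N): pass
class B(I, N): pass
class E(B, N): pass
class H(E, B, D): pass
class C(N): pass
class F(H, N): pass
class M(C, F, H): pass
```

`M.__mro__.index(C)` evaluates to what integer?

L[M] = M + merge(L[C], L[F], L[H], [C F H])
  take C:  [C N object] + [F H E B I N D object] + [H E B I N D object] + [C F H]
  take F:  [N object] + [F H E B I N D object] + [H E B I N D object] + [F H]
  take H:  [N object] + [H E B I N D object] + [H E B I N D object] + [H]
  take E:  [N object] + [E B I N D object] + [E B I N D object]
  take B:  [N object] + [B I N D object] + [B I N D object]
  take I:  [N object] + [I N D object] + [I N D object]
  take N:  [N object] + [N D object] + [N D object]
  take D:  [object] + [D object] + [D object]
  take object:  [object] + [object] + [object]
MRO: M C F H E B I N D object
C sits at index 1.

1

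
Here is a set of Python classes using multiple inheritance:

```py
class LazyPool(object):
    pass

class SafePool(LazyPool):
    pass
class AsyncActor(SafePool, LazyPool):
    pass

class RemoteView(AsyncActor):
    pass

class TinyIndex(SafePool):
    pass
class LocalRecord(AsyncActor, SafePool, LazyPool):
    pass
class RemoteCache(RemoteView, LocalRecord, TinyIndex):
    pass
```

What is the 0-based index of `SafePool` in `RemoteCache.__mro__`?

L[RemoteCache] = RemoteCache + merge(L[RemoteView], L[LocalRecord], L[TinyIndex], [RemoteView LocalRecord TinyIndex])
  take RemoteView:  [RemoteView AsyncActor SafePool LazyPool object] + [LocalRecord AsyncActor SafePool LazyPool object] + [TinyIndex SafePool LazyPool object] + [RemoteView LocalRecord TinyIndex]
  take LocalRecord:  [AsyncActor SafePool LazyPool object] + [LocalRecord AsyncActor SafePool LazyPool object] + [TinyIndex SafePool LazyPool object] + [LocalRecord TinyIndex]
  take AsyncActor:  [AsyncActor SafePool LazyPool object] + [AsyncActor SafePool LazyPool object] + [TinyIndex SafePool LazyPool object] + [TinyIndex]
  take TinyIndex:  [SafePool LazyPool object] + [SafePool LazyPool object] + [TinyIndex SafePool LazyPool object] + [TinyIndex]
  take SafePool:  [SafePool LazyPool object] + [SafePool LazyPool object] + [SafePool LazyPool object]
  take LazyPool:  [LazyPool object] + [LazyPool object] + [LazyPool object]
  take object:  [object] + [object] + [object]
MRO: RemoteCache RemoteView LocalRecord AsyncActor TinyIndex SafePool LazyPool object
SafePool sits at index 5.

5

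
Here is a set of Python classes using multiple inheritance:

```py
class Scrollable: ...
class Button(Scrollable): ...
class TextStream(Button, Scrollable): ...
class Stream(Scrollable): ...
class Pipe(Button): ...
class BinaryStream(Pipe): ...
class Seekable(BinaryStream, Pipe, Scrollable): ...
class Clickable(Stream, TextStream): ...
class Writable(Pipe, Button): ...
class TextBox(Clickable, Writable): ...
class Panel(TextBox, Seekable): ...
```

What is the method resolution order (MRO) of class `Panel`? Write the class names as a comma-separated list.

Panel, TextBox, Clickable, Stream, TextStream, Writable, Seekable, BinaryStream, Pipe, Button, Scrollable, object

L[Panel] = Panel + merge(L[TextBox], L[Seekable], [TextBox Seekable])
  take TextBox:  [TextBox Clickable Stream TextStream Writable Pipe Button Scrollable object] + [Seekable BinaryStream Pipe Button Scrollable object] + [TextBox Seekable]
  take Clickable:  [Clickable Stream TextStream Writable Pipe Button Scrollable object] + [Seekable BinaryStream Pipe Button Scrollable object] + [Seekable]
  take Stream:  [Stream TextStream Writable Pipe Button Scrollable object] + [Seekable BinaryStream Pipe Button Scrollable object] + [Seekable]
  take TextStream:  [TextStream Writable Pipe Button Scrollable object] + [Seekable BinaryStream Pipe Button Scrollable object] + [Seekable]
  take Writable:  [Writable Pipe Button Scrollable object] + [Seekable BinaryStream Pipe Button Scrollable object] + [Seekable]
  take Seekable:  [Pipe Button Scrollable object] + [Seekable BinaryStream Pipe Button Scrollable object] + [Seekable]
  take BinaryStream:  [Pipe Button Scrollable object] + [BinaryStream Pipe Button Scrollable object]
  take Pipe:  [Pipe Button Scrollable object] + [Pipe Button Scrollable object]
  take Button:  [Button Scrollable object] + [Button Scrollable object]
  take Scrollable:  [Scrollable object] + [Scrollable object]
  take object:  [object] + [object]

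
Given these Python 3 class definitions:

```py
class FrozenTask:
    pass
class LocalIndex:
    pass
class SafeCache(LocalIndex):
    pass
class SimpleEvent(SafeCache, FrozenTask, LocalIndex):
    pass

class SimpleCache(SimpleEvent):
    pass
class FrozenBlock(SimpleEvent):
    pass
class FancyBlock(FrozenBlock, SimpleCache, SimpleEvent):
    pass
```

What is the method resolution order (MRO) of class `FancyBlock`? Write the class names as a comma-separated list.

L[FancyBlock] = FancyBlock + merge(L[FrozenBlock], L[SimpleCache], L[SimpleEvent], [FrozenBlock SimpleCache SimpleEvent])
  take FrozenBlock:  [FrozenBlock SimpleEvent SafeCache FrozenTask LocalIndex object] + [SimpleCache SimpleEvent SafeCache FrozenTask LocalIndex object] + [SimpleEvent SafeCache FrozenTask LocalIndex object] + [FrozenBlock SimpleCache SimpleEvent]
  take SimpleCache:  [SimpleEvent SafeCache FrozenTask LocalIndex object] + [SimpleCache SimpleEvent SafeCache FrozenTask LocalIndex object] + [SimpleEvent SafeCache FrozenTask LocalIndex object] + [SimpleCache SimpleEvent]
  take SimpleEvent:  [SimpleEvent SafeCache FrozenTask LocalIndex object] + [SimpleEvent SafeCache FrozenTask LocalIndex object] + [SimpleEvent SafeCache FrozenTask LocalIndex object] + [SimpleEvent]
  take SafeCache:  [SafeCache FrozenTask LocalIndex object] + [SafeCache FrozenTask LocalIndex object] + [SafeCache FrozenTask LocalIndex object]
  take FrozenTask:  [FrozenTask LocalIndex object] + [FrozenTask LocalIndex object] + [FrozenTask LocalIndex object]
  take LocalIndex:  [LocalIndex object] + [LocalIndex object] + [LocalIndex object]
  take object:  [object] + [object] + [object]

FancyBlock, FrozenBlock, SimpleCache, SimpleEvent, SafeCache, FrozenTask, LocalIndex, object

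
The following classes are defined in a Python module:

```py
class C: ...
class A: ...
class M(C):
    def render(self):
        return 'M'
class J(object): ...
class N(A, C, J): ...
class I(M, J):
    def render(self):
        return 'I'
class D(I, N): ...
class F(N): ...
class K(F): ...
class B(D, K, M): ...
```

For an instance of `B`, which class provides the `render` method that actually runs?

I

L[B] = B + merge(L[D], L[K], L[M], [D K M])
  take D:  [D I M N A C J object] + [K F N A C J object] + [M C object] + [D K M]
  take I:  [I M N A C J object] + [K F N A C J object] + [M C object] + [K M]
  take K:  [M N A C J object] + [K F N A C J object] + [M C object] + [K M]
  take M:  [M N A C J object] + [F N A C J object] + [M C object] + [M]
  take F:  [N A C J object] + [F N A C J object] + [C object]
  take N:  [N A C J object] + [N A C J object] + [C object]
  take A:  [A C J object] + [A C J object] + [C object]
  take C:  [C J object] + [C J object] + [C object]
  take J:  [J object] + [J object] + [object]
  take object:  [object] + [object] + [object]
MRO: B D I K M F N A C J object
render is defined in: I, M. First along the MRO is I.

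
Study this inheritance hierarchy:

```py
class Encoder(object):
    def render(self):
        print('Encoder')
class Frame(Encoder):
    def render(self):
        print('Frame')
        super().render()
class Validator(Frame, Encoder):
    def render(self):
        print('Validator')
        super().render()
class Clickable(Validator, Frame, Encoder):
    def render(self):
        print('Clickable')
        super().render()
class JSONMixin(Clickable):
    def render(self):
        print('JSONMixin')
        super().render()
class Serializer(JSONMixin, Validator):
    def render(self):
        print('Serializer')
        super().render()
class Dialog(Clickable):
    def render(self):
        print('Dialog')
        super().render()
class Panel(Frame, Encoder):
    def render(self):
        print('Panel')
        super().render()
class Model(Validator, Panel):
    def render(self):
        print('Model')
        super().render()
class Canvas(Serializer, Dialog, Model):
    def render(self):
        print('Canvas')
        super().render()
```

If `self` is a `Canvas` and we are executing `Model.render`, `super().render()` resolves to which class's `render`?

L[Canvas] = Canvas + merge(L[Serializer], L[Dialog], L[Model], [Serializer Dialog Model])
  take Serializer:  [Serializer JSONMixin Clickable Validator Frame Encoder object] + [Dialog Clickable Validator Frame Encoder object] + [Model Validator Panel Frame Encoder object] + [Serializer Dialog Model]
  take JSONMixin:  [JSONMixin Clickable Validator Frame Encoder object] + [Dialog Clickable Validator Frame Encoder object] + [Model Validator Panel Frame Encoder object] + [Dialog Model]
  take Dialog:  [Clickable Validator Frame Encoder object] + [Dialog Clickable Validator Frame Encoder object] + [Model Validator Panel Frame Encoder object] + [Dialog Model]
  take Clickable:  [Clickable Validator Frame Encoder object] + [Clickable Validator Frame Encoder object] + [Model Validator Panel Frame Encoder object] + [Model]
  take Model:  [Validator Frame Encoder object] + [Validator Frame Encoder object] + [Model Validator Panel Frame Encoder object] + [Model]
  take Validator:  [Validator Frame Encoder object] + [Validator Frame Encoder object] + [Validator Panel Frame Encoder object]
  take Panel:  [Frame Encoder object] + [Frame Encoder object] + [Panel Frame Encoder object]
  take Frame:  [Frame Encoder object] + [Frame Encoder object] + [Frame Encoder object]
  take Encoder:  [Encoder object] + [Encoder object] + [Encoder object]
  take object:  [object] + [object] + [object]
MRO: Canvas Serializer JSONMixin Dialog Clickable Model Validator Panel Frame Encoder object
super() in Model.render on a Canvas instance goes to the class after Model in Canvas's MRO: Validator.

Validator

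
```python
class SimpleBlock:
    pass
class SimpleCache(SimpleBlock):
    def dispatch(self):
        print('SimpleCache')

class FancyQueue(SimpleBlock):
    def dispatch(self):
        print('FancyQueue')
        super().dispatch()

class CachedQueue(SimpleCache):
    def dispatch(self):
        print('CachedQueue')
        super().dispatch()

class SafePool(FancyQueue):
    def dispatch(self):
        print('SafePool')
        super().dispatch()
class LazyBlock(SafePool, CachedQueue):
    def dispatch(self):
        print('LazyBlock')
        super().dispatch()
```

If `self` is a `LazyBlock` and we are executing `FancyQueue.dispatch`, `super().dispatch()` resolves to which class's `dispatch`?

CachedQueue

L[LazyBlock] = LazyBlock + merge(L[SafePool], L[CachedQueue], [SafePool CachedQueue])
  take SafePool:  [SafePool FancyQueue SimpleBlock object] + [CachedQueue SimpleCache SimpleBlock object] + [SafePool CachedQueue]
  take FancyQueue:  [FancyQueue SimpleBlock object] + [CachedQueue SimpleCache SimpleBlock object] + [CachedQueue]
  take CachedQueue:  [SimpleBlock object] + [CachedQueue SimpleCache SimpleBlock object] + [CachedQueue]
  take SimpleCache:  [SimpleBlock object] + [SimpleCache SimpleBlock object]
  take SimpleBlock:  [SimpleBlock object] + [SimpleBlock object]
  take object:  [object] + [object]
MRO: LazyBlock SafePool FancyQueue CachedQueue SimpleCache SimpleBlock object
super() in FancyQueue.dispatch on a LazyBlock instance goes to the class after FancyQueue in LazyBlock's MRO: CachedQueue.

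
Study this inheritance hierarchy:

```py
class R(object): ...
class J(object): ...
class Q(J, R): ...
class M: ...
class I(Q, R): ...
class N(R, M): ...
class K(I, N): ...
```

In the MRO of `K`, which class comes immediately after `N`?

L[K] = K + merge(L[I], L[N], [I N])
  take I:  [I Q J R object] + [N R M object] + [I N]
  take Q:  [Q J R object] + [N R M object] + [N]
  take J:  [J R object] + [N R M object] + [N]
  take N:  [R object] + [N R M object] + [N]
  take R:  [R object] + [R M object]
  take M:  [object] + [M object]
  take object:  [object] + [object]
MRO: K I Q J N R M object
N is at position 4; next is R.

R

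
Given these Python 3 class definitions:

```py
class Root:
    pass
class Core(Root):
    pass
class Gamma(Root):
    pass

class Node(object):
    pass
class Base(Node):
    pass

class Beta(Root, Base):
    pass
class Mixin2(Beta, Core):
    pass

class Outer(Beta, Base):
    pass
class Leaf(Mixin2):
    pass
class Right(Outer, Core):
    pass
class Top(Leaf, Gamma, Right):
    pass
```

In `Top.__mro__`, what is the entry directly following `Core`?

L[Top] = Top + merge(L[Leaf], L[Gamma], L[Right], [Leaf Gamma Right])
  take Leaf:  [Leaf Mixin2 Beta Core Root Base Node object] + [Gamma Root object] + [Right Outer Beta Core Root Base Node object] + [Leaf Gamma Right]
  take Mixin2:  [Mixin2 Beta Core Root Base Node object] + [Gamma Root object] + [Right Outer Beta Core Root Base Node object] + [Gamma Right]
  take Gamma:  [Beta Core Root Base Node object] + [Gamma Root object] + [Right Outer Beta Core Root Base Node object] + [Gamma Right]
  take Right:  [Beta Core Root Base Node object] + [Root object] + [Right Outer Beta Core Root Base Node object] + [Right]
  take Outer:  [Beta Core Root Base Node object] + [Root object] + [Outer Beta Core Root Base Node object]
  take Beta:  [Beta Core Root Base Node object] + [Root object] + [Beta Core Root Base Node object]
  take Core:  [Core Root Base Node object] + [Root object] + [Core Root Base Node object]
  take Root:  [Root Base Node object] + [Root object] + [Root Base Node object]
  take Base:  [Base Node object] + [object] + [Base Node object]
  take Node:  [Node object] + [object] + [Node object]
  take object:  [object] + [object] + [object]
MRO: Top Leaf Mixin2 Gamma Right Outer Beta Core Root Base Node object
Core is at position 7; next is Root.

Root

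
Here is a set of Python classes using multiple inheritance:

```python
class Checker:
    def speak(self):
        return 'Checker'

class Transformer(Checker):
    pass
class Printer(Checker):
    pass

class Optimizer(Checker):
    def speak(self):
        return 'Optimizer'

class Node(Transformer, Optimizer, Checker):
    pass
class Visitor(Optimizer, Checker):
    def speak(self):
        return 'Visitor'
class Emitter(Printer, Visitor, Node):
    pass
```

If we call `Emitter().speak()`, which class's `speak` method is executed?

Visitor

L[Emitter] = Emitter + merge(L[Printer], L[Visitor], L[Node], [Printer Visitor Node])
  take Printer:  [Printer Checker object] + [Visitor Optimizer Checker object] + [Node Transformer Optimizer Checker object] + [Printer Visitor Node]
  take Visitor:  [Checker object] + [Visitor Optimizer Checker object] + [Node Transformer Optimizer Checker object] + [Visitor Node]
  take Node:  [Checker object] + [Optimizer Checker object] + [Node Transformer Optimizer Checker object] + [Node]
  take Transformer:  [Checker object] + [Optimizer Checker object] + [Transformer Optimizer Checker object]
  take Optimizer:  [Checker object] + [Optimizer Checker object] + [Optimizer Checker object]
  take Checker:  [Checker object] + [Checker object] + [Checker object]
  take object:  [object] + [object] + [object]
MRO: Emitter Printer Visitor Node Transformer Optimizer Checker object
speak is defined in: Checker, Optimizer, Visitor. First along the MRO is Visitor.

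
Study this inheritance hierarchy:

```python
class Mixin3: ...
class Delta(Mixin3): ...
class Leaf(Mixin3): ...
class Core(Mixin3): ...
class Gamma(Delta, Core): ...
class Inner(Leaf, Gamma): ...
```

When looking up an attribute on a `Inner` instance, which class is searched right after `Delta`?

L[Inner] = Inner + merge(L[Leaf], L[Gamma], [Leaf Gamma])
  take Leaf:  [Leaf Mixin3 object] + [Gamma Delta Core Mixin3 object] + [Leaf Gamma]
  take Gamma:  [Mixin3 object] + [Gamma Delta Core Mixin3 object] + [Gamma]
  take Delta:  [Mixin3 object] + [Delta Core Mixin3 object]
  take Core:  [Mixin3 object] + [Core Mixin3 object]
  take Mixin3:  [Mixin3 object] + [Mixin3 object]
  take object:  [object] + [object]
MRO: Inner Leaf Gamma Delta Core Mixin3 object
Delta is at position 3; next is Core.

Core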